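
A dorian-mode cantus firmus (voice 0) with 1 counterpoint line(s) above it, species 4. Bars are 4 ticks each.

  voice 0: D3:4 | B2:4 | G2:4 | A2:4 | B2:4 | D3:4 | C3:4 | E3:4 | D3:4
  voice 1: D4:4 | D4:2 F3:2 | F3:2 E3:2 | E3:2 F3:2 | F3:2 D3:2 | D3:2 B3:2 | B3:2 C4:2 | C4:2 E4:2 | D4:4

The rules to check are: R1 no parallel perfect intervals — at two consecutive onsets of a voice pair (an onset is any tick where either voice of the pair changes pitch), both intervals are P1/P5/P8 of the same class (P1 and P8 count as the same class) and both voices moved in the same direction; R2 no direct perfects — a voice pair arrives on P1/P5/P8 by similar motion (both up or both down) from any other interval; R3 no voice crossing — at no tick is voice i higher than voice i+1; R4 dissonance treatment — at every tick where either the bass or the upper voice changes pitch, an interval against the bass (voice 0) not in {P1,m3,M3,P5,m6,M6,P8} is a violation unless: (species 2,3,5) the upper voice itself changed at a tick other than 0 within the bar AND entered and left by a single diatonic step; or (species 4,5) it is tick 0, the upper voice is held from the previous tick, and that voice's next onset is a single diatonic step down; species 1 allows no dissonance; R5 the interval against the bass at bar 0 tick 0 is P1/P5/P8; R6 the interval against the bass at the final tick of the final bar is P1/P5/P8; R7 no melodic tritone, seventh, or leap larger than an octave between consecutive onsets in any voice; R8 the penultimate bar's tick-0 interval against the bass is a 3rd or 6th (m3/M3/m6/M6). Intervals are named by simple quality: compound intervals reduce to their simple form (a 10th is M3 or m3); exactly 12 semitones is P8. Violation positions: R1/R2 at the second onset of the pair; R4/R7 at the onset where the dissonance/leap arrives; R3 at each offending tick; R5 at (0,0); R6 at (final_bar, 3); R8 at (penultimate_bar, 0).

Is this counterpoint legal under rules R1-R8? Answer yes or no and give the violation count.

No (4 violations)

bar 0: v0=D3 v1=D4 (P8)
bar 1: v0=B2 v1=D4 (m3)
bar 2: v0=G2 v1=F3 (m7)
bar 3: v0=A2 v1=E3 (P5)
bar 4: v0=B2 v1=F3 (TT)
bar 5: v0=D3 v1=D3 (P1)
bar 6: v0=C3 v1=B3 (M7)
bar 7: v0=E3 v1=C4 (m6)
bar 8: v0=D3 v1=D4 (P8)
  R4 @ bar1.2: B2/F3 TT untreated
  R4 @ bar4.0: B2/F3 TT untreated
  R4 @ bar6.0: C3/B3 M7 untreated
  R1 @ bar8.0: E3/E4 P8 -> D3/D4 P8 similar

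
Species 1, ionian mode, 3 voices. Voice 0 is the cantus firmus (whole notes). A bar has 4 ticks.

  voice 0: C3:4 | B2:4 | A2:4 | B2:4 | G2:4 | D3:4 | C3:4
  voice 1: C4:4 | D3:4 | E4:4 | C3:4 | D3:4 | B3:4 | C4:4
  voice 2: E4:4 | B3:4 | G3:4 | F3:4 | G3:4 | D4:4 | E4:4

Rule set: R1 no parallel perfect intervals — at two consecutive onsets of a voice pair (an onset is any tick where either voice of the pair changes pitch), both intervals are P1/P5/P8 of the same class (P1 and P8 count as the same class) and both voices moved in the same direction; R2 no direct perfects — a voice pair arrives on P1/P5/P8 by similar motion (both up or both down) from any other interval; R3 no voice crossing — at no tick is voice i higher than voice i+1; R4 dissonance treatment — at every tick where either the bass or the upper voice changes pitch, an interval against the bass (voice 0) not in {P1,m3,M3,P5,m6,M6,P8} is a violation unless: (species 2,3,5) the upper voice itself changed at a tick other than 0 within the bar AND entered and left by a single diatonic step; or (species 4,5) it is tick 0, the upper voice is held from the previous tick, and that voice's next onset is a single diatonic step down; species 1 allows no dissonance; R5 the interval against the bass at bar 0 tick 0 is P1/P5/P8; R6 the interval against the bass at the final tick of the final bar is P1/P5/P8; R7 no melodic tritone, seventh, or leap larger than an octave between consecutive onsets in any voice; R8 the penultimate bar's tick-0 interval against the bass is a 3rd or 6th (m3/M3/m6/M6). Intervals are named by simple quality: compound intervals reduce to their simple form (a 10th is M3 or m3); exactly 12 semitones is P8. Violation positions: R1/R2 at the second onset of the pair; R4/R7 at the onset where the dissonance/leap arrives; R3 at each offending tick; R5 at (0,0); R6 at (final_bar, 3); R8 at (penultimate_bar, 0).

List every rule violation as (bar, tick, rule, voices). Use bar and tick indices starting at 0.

(0, 0, R5, (0, 2))
(1, 0, R2, (0, 2))
(1, 0, R7, (1,))
(2, 0, R3, (1, 2))
(2, 0, R4, (0, 2))
(2, 0, R7, (1,))
(2, 1, R3, (1, 2))
(2, 2, R3, (1, 2))
(2, 3, R3, (1, 2))
(3, 0, R4, (0, 1))
(3, 0, R4, (0, 2))
(3, 0, R7, (1,))
(5, 0, R1, (0, 2))
(5, 0, R8, (0, 2))
(6, 3, R6, (0, 2))

bar 0: v0=C3 v1=C4 v2=E4 downbeat M3
bar 1: v0=B2 v1=D3 v2=B3 downbeat P8
bar 2: v0=A2 v1=E4 v2=G3 downbeat m7
bar 3: v0=B2 v1=C3 v2=F3 downbeat TT
bar 4: v0=G2 v1=D3 v2=G3 downbeat P8
bar 5: v0=D3 v1=B3 v2=D4 downbeat P8
bar 6: v0=C3 v1=C4 v2=E4 downbeat M3
  -> R5 @ bar 0 tick 0 v(0, 2): opens on M3
  -> R2 @ bar 1 tick 0 v(0, 2): C3/E4 M3 -> B2/B3 P8 similar
  -> R7 @ bar 1 tick 0 v(1,): C4->D3 leap 10st
  -> R3 @ bar 2 tick 0 v(1, 2): E4 above G3
  -> R4 @ bar 2 tick 0 v(0, 2): A2/G3 m7 untreated
  -> R7 @ bar 2 tick 0 v(1,): D3->E4 leap 14st
  -> R3 @ bar 2 tick 1 v(1, 2): E4 above G3
  -> R3 @ bar 2 tick 2 v(1, 2): E4 above G3
  -> R3 @ bar 2 tick 3 v(1, 2): E4 above G3
  -> R4 @ bar 3 tick 0 v(0, 1): B2/C3 m2 untreated
  -> R4 @ bar 3 tick 0 v(0, 2): B2/F3 TT untreated
  -> R7 @ bar 3 tick 0 v(1,): E4->C3 leap 16st
  -> R1 @ bar 5 tick 0 v(0, 2): G2/G3 P8 -> D3/D4 P8 similar
  -> R8 @ bar 5 tick 0 v(0, 2): penult P8 not 3rd/6th
  -> R6 @ bar 6 tick 3 v(0, 2): closes on M3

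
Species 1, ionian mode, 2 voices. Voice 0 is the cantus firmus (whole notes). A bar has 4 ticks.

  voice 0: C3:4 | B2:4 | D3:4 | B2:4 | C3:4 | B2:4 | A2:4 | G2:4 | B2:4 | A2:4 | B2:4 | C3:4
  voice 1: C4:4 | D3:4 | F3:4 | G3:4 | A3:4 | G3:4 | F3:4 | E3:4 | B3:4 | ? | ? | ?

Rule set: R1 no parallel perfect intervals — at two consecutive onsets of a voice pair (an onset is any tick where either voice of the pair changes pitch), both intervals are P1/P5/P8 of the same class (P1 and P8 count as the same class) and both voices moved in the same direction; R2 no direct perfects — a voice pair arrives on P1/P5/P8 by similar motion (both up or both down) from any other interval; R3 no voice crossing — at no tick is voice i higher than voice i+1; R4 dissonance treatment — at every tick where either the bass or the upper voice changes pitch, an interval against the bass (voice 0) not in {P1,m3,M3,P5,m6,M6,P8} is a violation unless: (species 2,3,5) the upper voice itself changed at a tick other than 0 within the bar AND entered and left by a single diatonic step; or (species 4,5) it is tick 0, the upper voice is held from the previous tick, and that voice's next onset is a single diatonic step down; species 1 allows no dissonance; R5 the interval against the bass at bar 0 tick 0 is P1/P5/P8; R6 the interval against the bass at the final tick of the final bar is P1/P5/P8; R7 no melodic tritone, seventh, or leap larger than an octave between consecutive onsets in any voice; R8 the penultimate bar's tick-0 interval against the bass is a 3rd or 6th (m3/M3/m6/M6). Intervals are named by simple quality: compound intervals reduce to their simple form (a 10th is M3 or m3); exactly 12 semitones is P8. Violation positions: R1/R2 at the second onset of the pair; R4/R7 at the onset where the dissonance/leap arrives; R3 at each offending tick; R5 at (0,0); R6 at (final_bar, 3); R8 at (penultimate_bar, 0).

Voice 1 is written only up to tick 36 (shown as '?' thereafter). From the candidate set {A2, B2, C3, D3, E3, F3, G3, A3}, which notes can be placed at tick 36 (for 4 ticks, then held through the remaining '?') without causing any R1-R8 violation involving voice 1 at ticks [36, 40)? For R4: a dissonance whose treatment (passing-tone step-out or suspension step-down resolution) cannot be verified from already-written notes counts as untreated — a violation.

{}

A2: violates R1,R7
B2: violates R4
C3: violates R7
D3: violates R4
E3: violates R2
F3: violates R7
G3: violates R4
A3: violates R1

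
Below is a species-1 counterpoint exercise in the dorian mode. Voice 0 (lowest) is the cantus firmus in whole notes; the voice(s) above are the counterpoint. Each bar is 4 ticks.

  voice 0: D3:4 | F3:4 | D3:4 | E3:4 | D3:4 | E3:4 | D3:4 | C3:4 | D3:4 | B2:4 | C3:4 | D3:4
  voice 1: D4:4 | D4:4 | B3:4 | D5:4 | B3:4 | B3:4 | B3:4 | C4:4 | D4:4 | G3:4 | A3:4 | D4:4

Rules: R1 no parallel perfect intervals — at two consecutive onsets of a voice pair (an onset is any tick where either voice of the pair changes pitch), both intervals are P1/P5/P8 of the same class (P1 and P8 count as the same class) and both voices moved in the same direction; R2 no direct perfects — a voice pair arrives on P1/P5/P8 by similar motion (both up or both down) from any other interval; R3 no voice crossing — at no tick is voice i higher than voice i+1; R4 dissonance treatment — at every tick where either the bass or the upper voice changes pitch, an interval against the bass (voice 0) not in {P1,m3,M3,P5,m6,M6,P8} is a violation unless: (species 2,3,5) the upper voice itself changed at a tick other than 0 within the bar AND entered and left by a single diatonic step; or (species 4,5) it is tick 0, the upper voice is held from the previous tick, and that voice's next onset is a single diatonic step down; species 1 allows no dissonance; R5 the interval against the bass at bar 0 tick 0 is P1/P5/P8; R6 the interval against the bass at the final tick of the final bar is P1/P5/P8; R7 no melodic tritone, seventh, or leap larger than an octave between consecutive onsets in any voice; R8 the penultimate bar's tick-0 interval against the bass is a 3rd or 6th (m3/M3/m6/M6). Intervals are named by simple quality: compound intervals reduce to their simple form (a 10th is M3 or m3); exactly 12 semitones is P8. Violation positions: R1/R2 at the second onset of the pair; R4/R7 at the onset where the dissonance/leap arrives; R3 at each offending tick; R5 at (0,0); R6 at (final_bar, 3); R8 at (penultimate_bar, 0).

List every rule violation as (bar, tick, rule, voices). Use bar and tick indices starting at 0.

bar 0: v0=D3 v1=D4 downbeat P8
bar 1: v0=F3 v1=D4 downbeat M6
bar 2: v0=D3 v1=B3 downbeat M6
bar 3: v0=E3 v1=D5 downbeat m7
bar 4: v0=D3 v1=B3 downbeat M6
bar 5: v0=E3 v1=B3 downbeat P5
bar 6: v0=D3 v1=B3 downbeat M6
bar 7: v0=C3 v1=C4 downbeat P8
bar 8: v0=D3 v1=D4 downbeat P8
bar 9: v0=B2 v1=G3 downbeat m6
bar 10: v0=C3 v1=A3 downbeat M6
bar 11: v0=D3 v1=D4 downbeat P8
  -> R4 @ bar 3 tick 0 v(0, 1): E3/D5 m7 untreated
  -> R7 @ bar 3 tick 0 v(1,): B3->D5 leap 15st
  -> R7 @ bar 4 tick 0 v(1,): D5->B3 leap 15st
  -> R1 @ bar 8 tick 0 v(0, 1): C3/C4 P8 -> D3/D4 P8 similar
  -> R2 @ bar 11 tick 0 v(0, 1): C3/A3 M6 -> D3/D4 P8 similar

(3, 0, R4, (0, 1))
(3, 0, R7, (1,))
(4, 0, R7, (1,))
(8, 0, R1, (0, 1))
(11, 0, R2, (0, 1))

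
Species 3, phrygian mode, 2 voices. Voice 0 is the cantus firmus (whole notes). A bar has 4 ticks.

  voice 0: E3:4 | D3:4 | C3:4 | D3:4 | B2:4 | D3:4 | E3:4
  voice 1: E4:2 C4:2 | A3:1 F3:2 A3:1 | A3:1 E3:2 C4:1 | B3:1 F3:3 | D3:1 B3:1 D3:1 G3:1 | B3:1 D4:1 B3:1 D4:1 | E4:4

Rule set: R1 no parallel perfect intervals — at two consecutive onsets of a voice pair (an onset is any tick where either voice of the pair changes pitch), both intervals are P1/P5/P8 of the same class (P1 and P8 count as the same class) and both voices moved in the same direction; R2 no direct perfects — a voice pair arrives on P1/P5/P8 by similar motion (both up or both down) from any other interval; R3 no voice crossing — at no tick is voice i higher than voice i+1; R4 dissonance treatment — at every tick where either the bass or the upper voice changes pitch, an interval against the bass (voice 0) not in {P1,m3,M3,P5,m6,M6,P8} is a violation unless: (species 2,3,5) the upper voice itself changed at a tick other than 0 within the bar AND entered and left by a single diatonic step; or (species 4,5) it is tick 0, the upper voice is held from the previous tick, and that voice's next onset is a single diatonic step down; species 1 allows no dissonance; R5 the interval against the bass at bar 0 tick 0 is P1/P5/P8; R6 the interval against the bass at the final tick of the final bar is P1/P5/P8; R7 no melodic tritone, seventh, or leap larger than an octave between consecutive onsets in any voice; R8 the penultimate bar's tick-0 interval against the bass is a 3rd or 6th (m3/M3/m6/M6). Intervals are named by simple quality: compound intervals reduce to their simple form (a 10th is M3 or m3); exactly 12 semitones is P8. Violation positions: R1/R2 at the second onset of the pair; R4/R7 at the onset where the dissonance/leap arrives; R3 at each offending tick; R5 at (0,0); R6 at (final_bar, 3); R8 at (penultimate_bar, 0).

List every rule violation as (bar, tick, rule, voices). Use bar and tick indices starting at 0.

(1, 0, R2, (0, 1))
(3, 1, R7, (1,))
(6, 0, R1, (0, 1))

bar 0: v0=E3 v1=E4 downbeat P8
bar 1: v0=D3 v1=A3 downbeat P5
bar 2: v0=C3 v1=A3 downbeat M6
bar 3: v0=D3 v1=B3 downbeat M6
bar 4: v0=B2 v1=D3 downbeat m3
bar 5: v0=D3 v1=B3 downbeat M6
bar 6: v0=E3 v1=E4 downbeat P8
  -> R2 @ bar 1 tick 0 v(0, 1): E3/C4 m6 -> D3/A3 P5 similar
  -> R7 @ bar 3 tick 1 v(1,): B3->F3 leap 6st
  -> R1 @ bar 6 tick 0 v(0, 1): D3/D4 P8 -> E3/E4 P8 similar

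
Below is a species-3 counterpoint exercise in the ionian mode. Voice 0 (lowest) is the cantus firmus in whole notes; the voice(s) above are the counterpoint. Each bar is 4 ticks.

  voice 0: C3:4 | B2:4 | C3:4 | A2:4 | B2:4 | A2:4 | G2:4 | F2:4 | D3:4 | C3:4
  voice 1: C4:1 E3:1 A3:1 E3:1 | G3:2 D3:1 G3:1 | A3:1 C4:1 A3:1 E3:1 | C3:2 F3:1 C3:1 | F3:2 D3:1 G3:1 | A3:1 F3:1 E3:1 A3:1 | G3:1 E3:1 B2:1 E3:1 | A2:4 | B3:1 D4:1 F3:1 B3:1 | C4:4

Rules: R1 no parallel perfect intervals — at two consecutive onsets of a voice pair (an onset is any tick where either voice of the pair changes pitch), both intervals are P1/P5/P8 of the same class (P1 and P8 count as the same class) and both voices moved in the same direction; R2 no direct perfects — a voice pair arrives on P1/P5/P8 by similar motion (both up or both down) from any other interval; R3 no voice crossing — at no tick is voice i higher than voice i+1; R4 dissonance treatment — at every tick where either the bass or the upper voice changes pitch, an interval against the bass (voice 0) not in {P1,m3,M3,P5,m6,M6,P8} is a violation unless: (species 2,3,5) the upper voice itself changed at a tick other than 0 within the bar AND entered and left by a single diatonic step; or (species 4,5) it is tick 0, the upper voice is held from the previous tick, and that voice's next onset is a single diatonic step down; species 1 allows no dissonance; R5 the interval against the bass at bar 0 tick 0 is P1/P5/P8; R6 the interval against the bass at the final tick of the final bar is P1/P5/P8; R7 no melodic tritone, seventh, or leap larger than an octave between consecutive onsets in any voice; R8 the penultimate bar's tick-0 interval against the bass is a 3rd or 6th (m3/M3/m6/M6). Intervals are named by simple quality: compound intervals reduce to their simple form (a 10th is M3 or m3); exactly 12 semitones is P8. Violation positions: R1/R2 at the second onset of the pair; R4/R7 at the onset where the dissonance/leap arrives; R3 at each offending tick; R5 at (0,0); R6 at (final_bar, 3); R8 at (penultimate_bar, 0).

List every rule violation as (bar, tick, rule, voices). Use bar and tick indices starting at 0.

(4, 0, R4, (0, 1))
(6, 0, R1, (0, 1))
(8, 0, R7, (1,))
(8, 3, R7, (1,))

bar 0: v0=C3 v1=C4 downbeat P8
bar 1: v0=B2 v1=G3 downbeat m6
bar 2: v0=C3 v1=A3 downbeat M6
bar 3: v0=A2 v1=C3 downbeat m3
bar 4: v0=B2 v1=F3 downbeat TT
bar 5: v0=A2 v1=A3 downbeat P8
bar 6: v0=G2 v1=G3 downbeat P8
bar 7: v0=F2 v1=A2 downbeat M3
bar 8: v0=D3 v1=B3 downbeat M6
bar 9: v0=C3 v1=C4 downbeat P8
  -> R4 @ bar 4 tick 0 v(0, 1): B2/F3 TT untreated
  -> R1 @ bar 6 tick 0 v(0, 1): A2/A3 P8 -> G2/G3 P8 similar
  -> R7 @ bar 8 tick 0 v(1,): A2->B3 leap 14st
  -> R7 @ bar 8 tick 3 v(1,): F3->B3 leap 6st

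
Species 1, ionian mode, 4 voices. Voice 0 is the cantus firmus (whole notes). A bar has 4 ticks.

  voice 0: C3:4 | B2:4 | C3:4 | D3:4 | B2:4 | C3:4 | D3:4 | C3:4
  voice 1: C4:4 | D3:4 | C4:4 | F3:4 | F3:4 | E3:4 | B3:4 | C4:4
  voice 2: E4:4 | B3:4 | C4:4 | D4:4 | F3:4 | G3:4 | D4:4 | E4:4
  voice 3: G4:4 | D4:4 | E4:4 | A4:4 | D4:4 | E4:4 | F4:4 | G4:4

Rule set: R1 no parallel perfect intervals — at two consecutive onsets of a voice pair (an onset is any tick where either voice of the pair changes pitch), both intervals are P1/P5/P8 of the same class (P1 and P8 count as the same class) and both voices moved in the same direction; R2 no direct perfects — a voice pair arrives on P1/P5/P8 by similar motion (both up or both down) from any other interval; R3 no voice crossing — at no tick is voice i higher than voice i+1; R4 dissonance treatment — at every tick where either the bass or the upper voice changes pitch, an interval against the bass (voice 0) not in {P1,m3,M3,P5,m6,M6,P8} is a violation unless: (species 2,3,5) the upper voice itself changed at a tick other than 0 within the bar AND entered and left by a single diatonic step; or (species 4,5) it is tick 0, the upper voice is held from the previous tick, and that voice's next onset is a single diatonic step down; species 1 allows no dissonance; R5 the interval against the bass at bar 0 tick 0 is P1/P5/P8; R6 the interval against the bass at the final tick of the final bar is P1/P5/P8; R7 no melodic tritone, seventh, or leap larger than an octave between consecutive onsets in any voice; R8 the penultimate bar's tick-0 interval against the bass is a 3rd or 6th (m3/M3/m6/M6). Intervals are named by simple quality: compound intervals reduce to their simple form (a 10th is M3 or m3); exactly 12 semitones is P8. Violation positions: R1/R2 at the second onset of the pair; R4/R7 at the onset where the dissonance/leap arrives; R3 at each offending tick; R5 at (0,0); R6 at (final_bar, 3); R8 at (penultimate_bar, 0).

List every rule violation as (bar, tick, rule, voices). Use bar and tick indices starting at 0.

bar 0: v0=C3 v1=C4 v2=E4 v3=G4 downbeat P5
bar 1: v0=B2 v1=D3 v2=B3 v3=D4 downbeat m3
bar 2: v0=C3 v1=C4 v2=C4 v3=E4 downbeat M3
bar 3: v0=D3 v1=F3 v2=D4 v3=A4 downbeat P5
bar 4: v0=B2 v1=F3 v2=F3 v3=D4 downbeat m3
bar 5: v0=C3 v1=E3 v2=G3 v3=E4 downbeat M3
bar 6: v0=D3 v1=B3 v2=D4 v3=F4 downbeat m3
bar 7: v0=C3 v1=C4 v2=E4 v3=G4 downbeat P5
  -> R5 @ bar 0 tick 0 v(0, 2): opens on M3
  -> R2 @ bar 1 tick 0 v(0, 2): C3/E4 M3 -> B2/B3 P8 similar
  -> R2 @ bar 1 tick 0 v(1, 3): C4/G4 P5 -> D3/D4 P8 similar
  -> R7 @ bar 1 tick 0 v(1,): C4->D3 leap 10st
  -> R1 @ bar 2 tick 0 v(0, 2): B2/B3 P8 -> C3/C4 P8 similar
  -> R2 @ bar 2 tick 0 v(0, 1): B2/D3 m3 -> C3/C4 P8 similar
  -> R2 @ bar 2 tick 0 v(1, 2): D3/B3 M6 -> C4/C4 P1 similar
  -> R7 @ bar 2 tick 0 v(1,): D3->C4 leap 10st
  -> R1 @ bar 3 tick 0 v(0, 2): C3/C4 P8 -> D3/D4 P8 similar
  -> R2 @ bar 3 tick 0 v(0, 3): C3/E4 M3 -> D3/A4 P5 similar
  -> R2 @ bar 3 tick 0 v(2, 3): C4/E4 M3 -> D4/A4 P5 similar
  -> R4 @ bar 4 tick 0 v(0, 1): B2/F3 TT untreated
  -> R4 @ bar 4 tick 0 v(0, 2): B2/F3 TT untreated
  -> R2 @ bar 5 tick 0 v(0, 2): B2/F3 TT -> C3/G3 P5 similar
  -> R2 @ bar 6 tick 0 v(0, 2): C3/G3 P5 -> D3/D4 P8 similar
  -> R8 @ bar 6 tick 0 v(0, 2): penult P8 not 3rd/6th
  -> R2 @ bar 7 tick 0 v(1, 3): B3/F4 TT -> C4/G4 P5 similar
  -> R6 @ bar 7 tick 3 v(0, 2): closes on M3

(0, 0, R5, (0, 2))
(1, 0, R2, (0, 2))
(1, 0, R2, (1, 3))
(1, 0, R7, (1,))
(2, 0, R1, (0, 2))
(2, 0, R2, (0, 1))
(2, 0, R2, (1, 2))
(2, 0, R7, (1,))
(3, 0, R1, (0, 2))
(3, 0, R2, (0, 3))
(3, 0, R2, (2, 3))
(4, 0, R4, (0, 1))
(4, 0, R4, (0, 2))
(5, 0, R2, (0, 2))
(6, 0, R2, (0, 2))
(6, 0, R8, (0, 2))
(7, 0, R2, (1, 3))
(7, 3, R6, (0, 2))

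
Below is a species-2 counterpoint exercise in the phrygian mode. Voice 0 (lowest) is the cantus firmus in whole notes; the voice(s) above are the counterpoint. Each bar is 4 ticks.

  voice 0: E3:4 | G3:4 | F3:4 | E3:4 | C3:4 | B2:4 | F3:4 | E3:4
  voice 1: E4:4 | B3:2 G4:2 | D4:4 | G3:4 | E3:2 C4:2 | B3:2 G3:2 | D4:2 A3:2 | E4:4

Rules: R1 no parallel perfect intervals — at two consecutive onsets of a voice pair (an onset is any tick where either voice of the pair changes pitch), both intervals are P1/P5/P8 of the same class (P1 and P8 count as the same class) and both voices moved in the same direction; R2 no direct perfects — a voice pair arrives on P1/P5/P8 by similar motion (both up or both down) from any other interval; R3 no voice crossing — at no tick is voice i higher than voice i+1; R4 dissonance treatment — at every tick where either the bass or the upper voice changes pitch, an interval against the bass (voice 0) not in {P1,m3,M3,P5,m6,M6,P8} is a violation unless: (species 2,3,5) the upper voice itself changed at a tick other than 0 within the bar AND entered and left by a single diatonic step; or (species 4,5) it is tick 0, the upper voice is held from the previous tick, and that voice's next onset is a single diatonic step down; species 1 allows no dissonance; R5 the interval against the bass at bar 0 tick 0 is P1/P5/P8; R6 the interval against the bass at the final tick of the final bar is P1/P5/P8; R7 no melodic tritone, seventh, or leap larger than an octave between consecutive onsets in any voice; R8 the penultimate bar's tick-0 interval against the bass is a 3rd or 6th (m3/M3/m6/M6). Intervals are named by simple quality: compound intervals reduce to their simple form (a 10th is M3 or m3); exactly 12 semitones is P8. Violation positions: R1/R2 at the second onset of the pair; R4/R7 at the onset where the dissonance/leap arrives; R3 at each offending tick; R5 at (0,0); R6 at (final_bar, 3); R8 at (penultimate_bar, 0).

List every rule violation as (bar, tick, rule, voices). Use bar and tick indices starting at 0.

bar 0: v0=E3 v1=E4 downbeat P8
bar 1: v0=G3 v1=B3 downbeat M3
bar 2: v0=F3 v1=D4 downbeat M6
bar 3: v0=E3 v1=G3 downbeat m3
bar 4: v0=C3 v1=E3 downbeat M3
bar 5: v0=B2 v1=B3 downbeat P8
bar 6: v0=F3 v1=D4 downbeat M6
bar 7: v0=E3 v1=E4 downbeat P8
  -> R1 @ bar 5 tick 0 v(0, 1): C3/C4 P8 -> B2/B3 P8 similar
  -> R7 @ bar 6 tick 0 v(0,): B2->F3 leap 6st

(5, 0, R1, (0, 1))
(6, 0, R7, (0,))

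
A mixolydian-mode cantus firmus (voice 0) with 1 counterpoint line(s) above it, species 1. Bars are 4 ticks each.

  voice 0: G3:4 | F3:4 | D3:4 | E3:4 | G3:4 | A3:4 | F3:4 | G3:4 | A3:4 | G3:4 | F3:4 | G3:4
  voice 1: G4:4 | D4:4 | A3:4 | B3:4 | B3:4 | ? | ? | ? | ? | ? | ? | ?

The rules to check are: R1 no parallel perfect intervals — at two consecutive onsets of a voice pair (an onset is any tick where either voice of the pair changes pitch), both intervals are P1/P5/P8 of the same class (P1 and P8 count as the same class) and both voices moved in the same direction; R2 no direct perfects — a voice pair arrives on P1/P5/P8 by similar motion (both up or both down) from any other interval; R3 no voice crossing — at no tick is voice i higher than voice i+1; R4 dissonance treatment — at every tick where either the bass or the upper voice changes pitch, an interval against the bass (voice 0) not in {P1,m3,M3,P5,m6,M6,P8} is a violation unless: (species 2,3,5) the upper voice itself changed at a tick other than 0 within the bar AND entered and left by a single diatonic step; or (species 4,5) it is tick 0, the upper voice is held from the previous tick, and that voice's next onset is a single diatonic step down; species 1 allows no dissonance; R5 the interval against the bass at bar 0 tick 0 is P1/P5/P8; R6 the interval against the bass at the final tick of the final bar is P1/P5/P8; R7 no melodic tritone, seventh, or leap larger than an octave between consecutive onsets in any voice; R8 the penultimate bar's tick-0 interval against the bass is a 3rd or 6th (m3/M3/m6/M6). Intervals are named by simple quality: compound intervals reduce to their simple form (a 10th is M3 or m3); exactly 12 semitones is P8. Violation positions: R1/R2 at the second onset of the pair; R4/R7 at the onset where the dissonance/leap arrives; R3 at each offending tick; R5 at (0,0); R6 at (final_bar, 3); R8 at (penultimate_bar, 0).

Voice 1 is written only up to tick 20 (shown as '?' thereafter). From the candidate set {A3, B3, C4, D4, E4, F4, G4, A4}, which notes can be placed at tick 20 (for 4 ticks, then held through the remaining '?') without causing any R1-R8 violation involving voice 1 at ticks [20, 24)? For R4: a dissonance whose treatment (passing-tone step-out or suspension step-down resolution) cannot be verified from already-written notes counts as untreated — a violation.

A3: legal
B3: violates R4
C4: legal
D4: violates R4
E4: violates R2
F4: violates R7
G4: violates R4
A4: violates R2,R7

{A3, C4}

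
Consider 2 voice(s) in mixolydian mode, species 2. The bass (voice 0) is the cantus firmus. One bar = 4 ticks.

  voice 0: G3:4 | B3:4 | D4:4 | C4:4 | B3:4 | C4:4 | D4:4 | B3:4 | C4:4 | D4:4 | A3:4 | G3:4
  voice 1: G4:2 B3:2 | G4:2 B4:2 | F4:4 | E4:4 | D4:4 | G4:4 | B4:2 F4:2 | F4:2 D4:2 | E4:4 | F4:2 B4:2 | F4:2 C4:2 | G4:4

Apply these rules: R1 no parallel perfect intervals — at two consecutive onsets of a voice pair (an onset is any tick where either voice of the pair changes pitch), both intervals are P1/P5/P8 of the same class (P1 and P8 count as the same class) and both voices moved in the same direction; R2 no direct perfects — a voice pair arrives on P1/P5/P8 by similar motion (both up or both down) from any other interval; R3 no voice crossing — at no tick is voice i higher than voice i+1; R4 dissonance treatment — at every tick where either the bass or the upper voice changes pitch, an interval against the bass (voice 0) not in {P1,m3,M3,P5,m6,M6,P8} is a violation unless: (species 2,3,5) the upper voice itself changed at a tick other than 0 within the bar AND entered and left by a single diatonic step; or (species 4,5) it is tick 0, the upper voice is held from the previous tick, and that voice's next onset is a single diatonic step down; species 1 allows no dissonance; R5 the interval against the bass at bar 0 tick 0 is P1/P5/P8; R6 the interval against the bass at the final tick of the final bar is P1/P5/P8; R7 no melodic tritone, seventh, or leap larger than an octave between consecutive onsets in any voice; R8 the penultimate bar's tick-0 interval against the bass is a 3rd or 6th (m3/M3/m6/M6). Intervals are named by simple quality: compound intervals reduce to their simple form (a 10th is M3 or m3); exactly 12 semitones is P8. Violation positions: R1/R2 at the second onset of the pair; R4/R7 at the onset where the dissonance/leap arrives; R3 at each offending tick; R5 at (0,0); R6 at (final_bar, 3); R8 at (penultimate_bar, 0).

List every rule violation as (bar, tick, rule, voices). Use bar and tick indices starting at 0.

bar 0: v0=G3 v1=G4 downbeat P8
bar 1: v0=B3 v1=G4 downbeat m6
bar 2: v0=D4 v1=F4 downbeat m3
bar 3: v0=C4 v1=E4 downbeat M3
bar 4: v0=B3 v1=D4 downbeat m3
bar 5: v0=C4 v1=G4 downbeat P5
bar 6: v0=D4 v1=B4 downbeat M6
bar 7: v0=B3 v1=F4 downbeat TT
bar 8: v0=C4 v1=E4 downbeat M3
bar 9: v0=D4 v1=F4 downbeat m3
bar 10: v0=A3 v1=F4 downbeat m6
bar 11: v0=G3 v1=G4 downbeat P8
  -> R7 @ bar 2 tick 0 v(1,): B4->F4 leap 6st
  -> R2 @ bar 5 tick 0 v(0, 1): B3/D4 m3 -> C4/G4 P5 similar
  -> R7 @ bar 6 tick 2 v(1,): B4->F4 leap 6st
  -> R4 @ bar 7 tick 0 v(0, 1): B3/F4 TT untreated
  -> R7 @ bar 9 tick 2 v(1,): F4->B4 leap 6st
  -> R7 @ bar 10 tick 0 v(1,): B4->F4 leap 6st

(2, 0, R7, (1,))
(5, 0, R2, (0, 1))
(6, 2, R7, (1,))
(7, 0, R4, (0, 1))
(9, 2, R7, (1,))
(10, 0, R7, (1,))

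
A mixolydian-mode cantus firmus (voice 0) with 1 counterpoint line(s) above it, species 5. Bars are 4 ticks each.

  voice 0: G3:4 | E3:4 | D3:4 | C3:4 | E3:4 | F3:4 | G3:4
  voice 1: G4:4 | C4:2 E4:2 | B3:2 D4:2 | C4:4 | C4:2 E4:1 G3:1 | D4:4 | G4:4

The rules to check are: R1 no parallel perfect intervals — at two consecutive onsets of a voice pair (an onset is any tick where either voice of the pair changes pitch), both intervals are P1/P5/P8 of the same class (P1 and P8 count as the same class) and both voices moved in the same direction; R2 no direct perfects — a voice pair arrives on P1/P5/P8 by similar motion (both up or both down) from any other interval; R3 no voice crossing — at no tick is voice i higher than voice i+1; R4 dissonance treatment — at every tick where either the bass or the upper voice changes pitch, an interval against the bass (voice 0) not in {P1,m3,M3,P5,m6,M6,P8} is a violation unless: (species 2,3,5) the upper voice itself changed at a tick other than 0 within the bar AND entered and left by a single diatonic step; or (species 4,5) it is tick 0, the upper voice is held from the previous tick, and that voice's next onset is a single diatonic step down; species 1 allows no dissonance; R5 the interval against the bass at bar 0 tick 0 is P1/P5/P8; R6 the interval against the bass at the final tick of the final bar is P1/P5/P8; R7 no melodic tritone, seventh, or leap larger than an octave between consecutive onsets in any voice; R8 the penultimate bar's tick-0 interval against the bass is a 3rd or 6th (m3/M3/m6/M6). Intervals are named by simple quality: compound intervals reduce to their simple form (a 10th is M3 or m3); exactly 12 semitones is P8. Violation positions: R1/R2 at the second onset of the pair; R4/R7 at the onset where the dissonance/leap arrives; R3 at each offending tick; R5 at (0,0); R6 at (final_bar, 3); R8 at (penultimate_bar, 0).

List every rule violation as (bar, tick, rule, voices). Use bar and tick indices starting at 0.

(3, 0, R1, (0, 1))
(6, 0, R2, (0, 1))

bar 0: v0=G3 v1=G4 downbeat P8
bar 1: v0=E3 v1=C4 downbeat m6
bar 2: v0=D3 v1=B3 downbeat M6
bar 3: v0=C3 v1=C4 downbeat P8
bar 4: v0=E3 v1=C4 downbeat m6
bar 5: v0=F3 v1=D4 downbeat M6
bar 6: v0=G3 v1=G4 downbeat P8
  -> R1 @ bar 3 tick 0 v(0, 1): D3/D4 P8 -> C3/C4 P8 similar
  -> R2 @ bar 6 tick 0 v(0, 1): F3/D4 M6 -> G3/G4 P8 similar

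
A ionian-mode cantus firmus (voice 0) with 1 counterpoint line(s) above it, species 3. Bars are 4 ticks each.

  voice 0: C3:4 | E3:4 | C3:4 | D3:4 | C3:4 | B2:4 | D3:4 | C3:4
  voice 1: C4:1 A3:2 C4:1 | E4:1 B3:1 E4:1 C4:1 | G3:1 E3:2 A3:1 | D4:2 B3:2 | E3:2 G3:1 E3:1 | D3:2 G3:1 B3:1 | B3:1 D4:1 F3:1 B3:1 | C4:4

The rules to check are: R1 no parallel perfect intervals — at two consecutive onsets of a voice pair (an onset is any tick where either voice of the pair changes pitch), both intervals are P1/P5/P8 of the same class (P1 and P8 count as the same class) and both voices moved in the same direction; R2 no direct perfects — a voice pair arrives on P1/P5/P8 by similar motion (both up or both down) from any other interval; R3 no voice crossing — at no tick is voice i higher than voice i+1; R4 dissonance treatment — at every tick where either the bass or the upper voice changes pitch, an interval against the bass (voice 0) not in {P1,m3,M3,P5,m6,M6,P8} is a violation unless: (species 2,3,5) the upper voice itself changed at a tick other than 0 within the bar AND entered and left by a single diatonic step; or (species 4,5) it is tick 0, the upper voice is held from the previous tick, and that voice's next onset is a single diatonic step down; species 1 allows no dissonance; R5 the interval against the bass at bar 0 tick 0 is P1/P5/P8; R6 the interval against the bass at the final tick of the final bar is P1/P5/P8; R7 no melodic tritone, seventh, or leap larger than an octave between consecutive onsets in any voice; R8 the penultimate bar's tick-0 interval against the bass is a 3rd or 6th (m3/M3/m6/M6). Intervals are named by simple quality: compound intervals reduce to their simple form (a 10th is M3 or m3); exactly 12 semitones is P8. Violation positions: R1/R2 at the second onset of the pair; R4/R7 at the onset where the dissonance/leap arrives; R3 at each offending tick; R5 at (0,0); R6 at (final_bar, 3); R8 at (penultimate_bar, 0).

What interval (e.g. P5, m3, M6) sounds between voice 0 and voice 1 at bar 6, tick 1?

voice 0=D3 voice 1=D4 -> P8

P8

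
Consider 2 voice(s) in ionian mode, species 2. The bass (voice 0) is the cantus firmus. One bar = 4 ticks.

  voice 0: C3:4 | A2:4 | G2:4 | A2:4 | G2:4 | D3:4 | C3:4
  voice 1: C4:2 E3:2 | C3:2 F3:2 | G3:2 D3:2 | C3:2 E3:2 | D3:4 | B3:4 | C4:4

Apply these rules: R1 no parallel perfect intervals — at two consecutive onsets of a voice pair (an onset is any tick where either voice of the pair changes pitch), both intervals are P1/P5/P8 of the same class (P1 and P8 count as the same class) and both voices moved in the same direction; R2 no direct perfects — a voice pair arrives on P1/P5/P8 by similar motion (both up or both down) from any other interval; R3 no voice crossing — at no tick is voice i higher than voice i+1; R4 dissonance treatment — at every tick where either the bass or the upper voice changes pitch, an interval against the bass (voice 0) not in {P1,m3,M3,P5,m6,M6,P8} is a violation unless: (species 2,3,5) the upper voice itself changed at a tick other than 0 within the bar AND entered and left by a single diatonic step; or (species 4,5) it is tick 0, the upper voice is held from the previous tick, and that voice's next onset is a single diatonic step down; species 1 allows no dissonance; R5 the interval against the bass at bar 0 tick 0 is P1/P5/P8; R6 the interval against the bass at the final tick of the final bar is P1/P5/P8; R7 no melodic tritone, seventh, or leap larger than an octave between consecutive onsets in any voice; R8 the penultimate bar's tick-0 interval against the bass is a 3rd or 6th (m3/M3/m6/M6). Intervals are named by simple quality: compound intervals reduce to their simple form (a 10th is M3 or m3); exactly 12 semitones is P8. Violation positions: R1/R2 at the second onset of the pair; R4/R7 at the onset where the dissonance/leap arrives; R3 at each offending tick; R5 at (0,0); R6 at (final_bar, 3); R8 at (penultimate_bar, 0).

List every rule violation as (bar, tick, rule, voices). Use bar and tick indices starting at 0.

bar 0: v0=C3 v1=C4 downbeat P8
bar 1: v0=A2 v1=C3 downbeat m3
bar 2: v0=G2 v1=G3 downbeat P8
bar 3: v0=A2 v1=C3 downbeat m3
bar 4: v0=G2 v1=D3 downbeat P5
bar 5: v0=D3 v1=B3 downbeat M6
bar 6: v0=C3 v1=C4 downbeat P8
  -> R1 @ bar 4 tick 0 v(0, 1): A2/E3 P5 -> G2/D3 P5 similar

(4, 0, R1, (0, 1))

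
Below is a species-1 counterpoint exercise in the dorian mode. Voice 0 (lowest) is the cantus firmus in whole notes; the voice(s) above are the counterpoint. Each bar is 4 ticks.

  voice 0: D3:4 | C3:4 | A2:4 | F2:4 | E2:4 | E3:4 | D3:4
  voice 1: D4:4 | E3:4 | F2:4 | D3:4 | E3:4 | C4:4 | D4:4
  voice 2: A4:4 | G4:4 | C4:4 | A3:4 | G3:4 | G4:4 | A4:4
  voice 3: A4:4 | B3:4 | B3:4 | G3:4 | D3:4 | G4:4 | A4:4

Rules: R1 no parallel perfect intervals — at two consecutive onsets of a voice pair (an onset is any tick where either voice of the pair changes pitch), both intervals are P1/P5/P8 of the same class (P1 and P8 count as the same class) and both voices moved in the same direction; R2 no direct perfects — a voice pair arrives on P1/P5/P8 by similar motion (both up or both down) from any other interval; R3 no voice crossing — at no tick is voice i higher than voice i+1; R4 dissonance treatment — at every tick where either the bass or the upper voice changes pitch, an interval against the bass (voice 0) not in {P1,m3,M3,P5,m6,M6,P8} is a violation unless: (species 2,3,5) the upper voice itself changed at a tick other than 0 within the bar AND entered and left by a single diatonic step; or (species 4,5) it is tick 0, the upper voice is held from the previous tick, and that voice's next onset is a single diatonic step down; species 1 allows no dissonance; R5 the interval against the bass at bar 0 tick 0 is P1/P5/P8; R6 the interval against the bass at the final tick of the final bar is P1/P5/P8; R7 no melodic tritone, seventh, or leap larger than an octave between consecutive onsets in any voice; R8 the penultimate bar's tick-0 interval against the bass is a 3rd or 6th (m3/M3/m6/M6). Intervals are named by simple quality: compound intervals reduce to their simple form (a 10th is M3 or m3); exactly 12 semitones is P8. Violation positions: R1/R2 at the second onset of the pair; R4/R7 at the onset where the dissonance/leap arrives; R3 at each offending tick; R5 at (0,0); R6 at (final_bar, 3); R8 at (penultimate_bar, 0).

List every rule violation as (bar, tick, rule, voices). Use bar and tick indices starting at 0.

bar 0: v0=D3 v1=D4 v2=A4 v3=A4 downbeat P5
bar 1: v0=C3 v1=E3 v2=G4 v3=B3 downbeat M7
bar 2: v0=A2 v1=F2 v2=C4 v3=B3 downbeat M2
bar 3: v0=F2 v1=D3 v2=A3 v3=G3 downbeat M2
bar 4: v0=E2 v1=E3 v2=G3 v3=D3 downbeat m7
bar 5: v0=E3 v1=C4 v2=G4 v3=G4 downbeat m3
bar 6: v0=D3 v1=D4 v2=A4 v3=A4 downbeat P5
  -> R1 @ bar 1 tick 0 v(0, 2): D3/A4 P5 -> C3/G4 P5 similar
  -> R1 @ bar 1 tick 0 v(1, 3): D4/A4 P5 -> E3/B3 P5 similar
  -> R3 @ bar 1 tick 0 v(2, 3): G4 above B3
  -> R4 @ bar 1 tick 0 v(0, 3): C3/B3 M7 untreated
  -> R7 @ bar 1 tick 0 v(1,): D4->E3 leap 10st
  -> R7 @ bar 1 tick 0 v(3,): A4->B3 leap 10st
  -> R3 @ bar 1 tick 1 v(2, 3): G4 above B3
  -> R3 @ bar 1 tick 2 v(2, 3): G4 above B3
  -> R3 @ bar 1 tick 3 v(2, 3): G4 above B3
  -> R2 @ bar 2 tick 0 v(1, 2): E3/G4 m3 -> F2/C4 P5 similar
  -> R3 @ bar 2 tick 0 v(0, 1): A2 above F2
  -> R3 @ bar 2 tick 0 v(2, 3): C4 above B3
  -> R4 @ bar 2 tick 0 v(0, 3): A2/B3 M2 untreated
  -> R7 @ bar 2 tick 0 v(1,): E3->F2 leap 11st
  -> R3 @ bar 2 tick 1 v(0, 1): A2 above F2
  -> R3 @ bar 2 tick 1 v(2, 3): C4 above B3
  -> R3 @ bar 2 tick 2 v(0, 1): A2 above F2
  -> R3 @ bar 2 tick 2 v(2, 3): C4 above B3
  -> R3 @ bar 2 tick 3 v(0, 1): A2 above F2
  -> R3 @ bar 2 tick 3 v(2, 3): C4 above B3
  -> R3 @ bar 3 tick 0 v(2, 3): A3 above G3
  -> R4 @ bar 3 tick 0 v(0, 3): F2/G3 M2 untreated
  -> R3 @ bar 3 tick 1 v(2, 3): A3 above G3
  -> R3 @ bar 3 tick 2 v(2, 3): A3 above G3
  -> R3 @ bar 3 tick 3 v(2, 3): A3 above G3
  -> R3 @ bar 4 tick 0 v(2, 3): G3 above D3
  -> R4 @ bar 4 tick 0 v(0, 3): E2/D3 m7 untreated
  -> R3 @ bar 4 tick 1 v(2, 3): G3 above D3
  -> R3 @ bar 4 tick 2 v(2, 3): G3 above D3
  -> R3 @ bar 4 tick 3 v(2, 3): G3 above D3
  -> R2 @ bar 5 tick 0 v(1, 2): E3/G3 m3 -> C4/G4 P5 similar
  -> R2 @ bar 5 tick 0 v(1, 3): E3/D3 M2 -> C4/G4 P5 similar
  -> R2 @ bar 5 tick 0 v(2, 3): G3/D3 P4 -> G4/G4 P1 similar
  -> R7 @ bar 5 tick 0 v(3,): D3->G4 leap 17st
  -> R1 @ bar 6 tick 0 v(1, 2): C4/G4 P5 -> D4/A4 P5 similar
  -> R1 @ bar 6 tick 0 v(1, 3): C4/G4 P5 -> D4/A4 P5 similar
  -> R1 @ bar 6 tick 0 v(2, 3): G4/G4 P1 -> A4/A4 P1 similar

(1, 0, R1, (0, 2))
(1, 0, R1, (1, 3))
(1, 0, R3, (2, 3))
(1, 0, R4, (0, 3))
(1, 0, R7, (1,))
(1, 0, R7, (3,))
(1, 1, R3, (2, 3))
(1, 2, R3, (2, 3))
(1, 3, R3, (2, 3))
(2, 0, R2, (1, 2))
(2, 0, R3, (0, 1))
(2, 0, R3, (2, 3))
(2, 0, R4, (0, 3))
(2, 0, R7, (1,))
(2, 1, R3, (0, 1))
(2, 1, R3, (2, 3))
(2, 2, R3, (0, 1))
(2, 2, R3, (2, 3))
(2, 3, R3, (0, 1))
(2, 3, R3, (2, 3))
(3, 0, R3, (2, 3))
(3, 0, R4, (0, 3))
(3, 1, R3, (2, 3))
(3, 2, R3, (2, 3))
(3, 3, R3, (2, 3))
(4, 0, R3, (2, 3))
(4, 0, R4, (0, 3))
(4, 1, R3, (2, 3))
(4, 2, R3, (2, 3))
(4, 3, R3, (2, 3))
(5, 0, R2, (1, 2))
(5, 0, R2, (1, 3))
(5, 0, R2, (2, 3))
(5, 0, R7, (3,))
(6, 0, R1, (1, 2))
(6, 0, R1, (1, 3))
(6, 0, R1, (2, 3))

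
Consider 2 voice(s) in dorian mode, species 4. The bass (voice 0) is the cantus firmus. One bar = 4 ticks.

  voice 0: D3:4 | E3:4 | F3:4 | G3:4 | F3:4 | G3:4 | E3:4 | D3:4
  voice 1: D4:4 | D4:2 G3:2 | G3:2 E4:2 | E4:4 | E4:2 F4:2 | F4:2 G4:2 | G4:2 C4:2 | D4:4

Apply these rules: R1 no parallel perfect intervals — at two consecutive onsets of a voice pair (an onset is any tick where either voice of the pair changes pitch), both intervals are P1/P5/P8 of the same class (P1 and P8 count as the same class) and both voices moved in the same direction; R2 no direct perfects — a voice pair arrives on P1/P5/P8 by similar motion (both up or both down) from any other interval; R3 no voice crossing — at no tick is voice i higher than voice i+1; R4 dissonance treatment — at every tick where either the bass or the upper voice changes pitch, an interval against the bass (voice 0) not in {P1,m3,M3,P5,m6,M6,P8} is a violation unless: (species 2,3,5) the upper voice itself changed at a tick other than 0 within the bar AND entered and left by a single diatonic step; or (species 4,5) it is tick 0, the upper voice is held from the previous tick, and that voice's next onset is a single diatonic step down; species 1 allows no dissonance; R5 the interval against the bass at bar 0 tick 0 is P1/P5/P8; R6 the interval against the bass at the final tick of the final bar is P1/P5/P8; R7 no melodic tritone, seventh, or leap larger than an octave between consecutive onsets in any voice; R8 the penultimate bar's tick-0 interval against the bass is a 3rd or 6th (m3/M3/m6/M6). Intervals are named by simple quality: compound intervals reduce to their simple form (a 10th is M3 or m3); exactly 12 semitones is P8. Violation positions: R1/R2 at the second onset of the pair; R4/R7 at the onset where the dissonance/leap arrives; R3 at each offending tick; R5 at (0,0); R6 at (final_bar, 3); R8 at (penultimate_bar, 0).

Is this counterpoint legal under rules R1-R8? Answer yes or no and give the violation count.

No (5 violations)

bar 0: v0=D3 v1=D4 (P8)
bar 1: v0=E3 v1=D4 (m7)
bar 2: v0=F3 v1=G3 (M2)
bar 3: v0=G3 v1=E4 (M6)
bar 4: v0=F3 v1=E4 (M7)
bar 5: v0=G3 v1=F4 (m7)
bar 6: v0=E3 v1=G4 (m3)
bar 7: v0=D3 v1=D4 (P8)
  R4 @ bar1.0: E3/D4 m7 untreated
  R4 @ bar2.0: F3/G3 M2 untreated
  R4 @ bar2.2: F3/E4 M7 untreated
  R4 @ bar4.0: F3/E4 M7 untreated
  R4 @ bar5.0: G3/F4 m7 untreated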